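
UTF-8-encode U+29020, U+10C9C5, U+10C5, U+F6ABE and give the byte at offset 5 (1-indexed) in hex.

0xF4

1-indexed offset 5 is 0-indexed offset 4.
U+29020 → 4-byte form F0 A9 80 A0 at offsets 0–3.
U+10C9C5 → 4-byte form F4 8C A7 85 at offsets 4–7.
Offset 4 falls in char 2's range; it's byte 1 of F4 8C A7 85 = 0xF4.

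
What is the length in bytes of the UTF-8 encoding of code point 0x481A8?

4

U+481A8 = 0x481A8. UTF-8 uses 1 byte below 0x80, 2 below 0x800, 3 below 0x10000, 4 up to 0x10FFFF. 0x481A8 is in U+10000–U+10FFFF → 4 bytes.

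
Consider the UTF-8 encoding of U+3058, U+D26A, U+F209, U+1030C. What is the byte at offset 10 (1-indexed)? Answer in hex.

1-indexed offset 10 is 0-indexed offset 9.
U+3058 → 3-byte form E3 81 98 at offsets 0–2.
U+D26A → 3-byte form ED 89 AA at offsets 3–5.
U+F209 → 3-byte form EF 88 89 at offsets 6–8.
U+1030C → 4-byte form F0 90 8C 8C at offsets 9–12.
Offset 9 falls in char 4's range; it's byte 1 of F0 90 8C 8C = 0xF0.

0xF0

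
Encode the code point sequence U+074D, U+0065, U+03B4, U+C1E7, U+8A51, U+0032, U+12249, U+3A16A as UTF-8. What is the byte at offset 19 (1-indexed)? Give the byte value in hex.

1-indexed offset 19 is 0-indexed offset 18.
U+074D → 2-byte form DD 8D at offsets 0–1.
U+0065 → 1-byte form 65 at offsets 2–2.
U+03B4 → 2-byte form CE B4 at offsets 3–4.
U+C1E7 → 3-byte form EC 87 A7 at offsets 5–7.
U+8A51 → 3-byte form E8 A9 91 at offsets 8–10.
U+0032 → 1-byte form 32 at offsets 11–11.
U+12249 → 4-byte form F0 92 89 89 at offsets 12–15.
U+3A16A → 4-byte form F0 BA 85 AA at offsets 16–19.
Offset 18 falls in char 8's range; it's byte 3 of F0 BA 85 AA = 0x85.

0x85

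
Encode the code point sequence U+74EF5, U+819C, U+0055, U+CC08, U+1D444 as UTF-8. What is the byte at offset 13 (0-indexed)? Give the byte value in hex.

0x91

U+74EF5 → 4-byte form F1 B4 BB B5 at offsets 0–3.
U+819C → 3-byte form E8 86 9C at offsets 4–6.
U+0055 → 1-byte form 55 at offsets 7–7.
U+CC08 → 3-byte form EC B0 88 at offsets 8–10.
U+1D444 → 4-byte form F0 9D 91 84 at offsets 11–14.
Offset 13 falls in char 5's range; it's byte 3 of F0 9D 91 84 = 0x91.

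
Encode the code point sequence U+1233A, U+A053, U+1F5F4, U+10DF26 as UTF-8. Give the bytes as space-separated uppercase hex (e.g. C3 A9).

U+1233A: 4-byte form → F0 92 8C BA.
U+A053: 3-byte form → EA 81 93.
U+1F5F4: 4-byte form → F0 9F 97 B4.
U+10DF26: 4-byte form → F4 8D BC A6.
Concatenated (15 bytes): F0 92 8C BA EA 81 93 F0 9F 97 B4 F4 8D BC A6.

F0 92 8C BA EA 81 93 F0 9F 97 B4 F4 8D BC A6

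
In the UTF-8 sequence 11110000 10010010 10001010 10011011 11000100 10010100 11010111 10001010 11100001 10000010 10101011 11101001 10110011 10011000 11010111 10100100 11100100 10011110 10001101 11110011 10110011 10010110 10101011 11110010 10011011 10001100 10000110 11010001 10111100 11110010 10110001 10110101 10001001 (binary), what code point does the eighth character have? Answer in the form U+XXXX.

U+F35AB

Offset 0: leading byte 0xF0 = 11110000 → 4-byte char #1 = F0 92 8A 9B.
Offset 4: leading byte 0xC4 = 11000100 → 2-byte char #2 = C4 94.
Offset 6: leading byte 0xD7 = 11010111 → 2-byte char #3 = D7 8A.
Offset 8: leading byte 0xE1 = 11100001 → 3-byte char #4 = E1 82 AB.
Offset 11: leading byte 0xE9 = 11101001 → 3-byte char #5 = E9 B3 98.
Offset 14: leading byte 0xD7 = 11010111 → 2-byte char #6 = D7 A4.
Offset 16: leading byte 0xE4 = 11100100 → 3-byte char #7 = E4 9E 8D.
Offset 19: leading byte 0xF3 = 11110011 → 4-byte char #8 = F3 B3 96 AB.
Leading byte 0xF3 = 11110011 matches 11110xxx → 4-byte sequence.
Byte 1: 0xF3 = 11110011, payload 011 (3 bits).
Byte 2: 0xB3 = 10110011 (10xxxxxx ✓), payload 110011.
Byte 3: 0x96 = 10010110 (10xxxxxx ✓), payload 010110.
Byte 4: 0xAB = 10101011 (10xxxxxx ✓), payload 101011.
Concatenate: 011110011010110101011 = 0xF35AB (21 bits → U+F35AB).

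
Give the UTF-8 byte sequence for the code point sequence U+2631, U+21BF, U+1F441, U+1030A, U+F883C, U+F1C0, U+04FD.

E2 98 B1 E2 86 BF F0 9F 91 81 F0 90 8C 8A F3 B8 A0 BC EF 87 80 D3 BD

U+2631: 3-byte form → E2 98 B1.
U+21BF: 3-byte form → E2 86 BF.
U+1F441: 4-byte form → F0 9F 91 81.
U+1030A: 4-byte form → F0 90 8C 8A.
U+F883C: 4-byte form → F3 B8 A0 BC.
U+F1C0: 3-byte form → EF 87 80.
U+04FD: 2-byte form → D3 BD.
Concatenated (23 bytes): E2 98 B1 E2 86 BF F0 9F 91 81 F0 90 8C 8A F3 B8 A0 BC EF 87 80 D3 BD.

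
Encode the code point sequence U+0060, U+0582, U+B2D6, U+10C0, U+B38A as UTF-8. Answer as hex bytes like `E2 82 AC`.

U+0060: 1-byte form → 60.
U+0582: 2-byte form → D6 82.
U+B2D6: 3-byte form → EB 8B 96.
U+10C0: 3-byte form → E1 83 80.
U+B38A: 3-byte form → EB 8E 8A.
Concatenated (12 bytes): 60 D6 82 EB 8B 96 E1 83 80 EB 8E 8A.

60 D6 82 EB 8B 96 E1 83 80 EB 8E 8A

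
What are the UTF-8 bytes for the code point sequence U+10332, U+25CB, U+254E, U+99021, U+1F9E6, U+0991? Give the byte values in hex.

U+10332: 4-byte form → F0 90 8C B2.
U+25CB: 3-byte form → E2 97 8B.
U+254E: 3-byte form → E2 95 8E.
U+99021: 4-byte form → F2 99 80 A1.
U+1F9E6: 4-byte form → F0 9F A7 A6.
U+0991: 3-byte form → E0 A6 91.
Concatenated (21 bytes): F0 90 8C B2 E2 97 8B E2 95 8E F2 99 80 A1 F0 9F A7 A6 E0 A6 91.

F0 90 8C B2 E2 97 8B E2 95 8E F2 99 80 A1 F0 9F A7 A6 E0 A6 91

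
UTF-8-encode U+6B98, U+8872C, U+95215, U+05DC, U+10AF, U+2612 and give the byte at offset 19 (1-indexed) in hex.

1-indexed offset 19 is 0-indexed offset 18.
U+6B98 → 3-byte form E6 AE 98 at offsets 0–2.
U+8872C → 4-byte form F2 88 9C AC at offsets 3–6.
U+95215 → 4-byte form F2 95 88 95 at offsets 7–10.
U+05DC → 2-byte form D7 9C at offsets 11–12.
U+10AF → 3-byte form E1 82 AF at offsets 13–15.
U+2612 → 3-byte form E2 98 92 at offsets 16–18.
Offset 18 falls in char 6's range; it's byte 3 of E2 98 92 = 0x92.

0x92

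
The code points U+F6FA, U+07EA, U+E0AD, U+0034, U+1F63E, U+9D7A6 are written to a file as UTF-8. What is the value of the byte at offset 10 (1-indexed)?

1-indexed offset 10 is 0-indexed offset 9.
U+F6FA → 3-byte form EF 9B BA at offsets 0–2.
U+07EA → 2-byte form DF AA at offsets 3–4.
U+E0AD → 3-byte form EE 82 AD at offsets 5–7.
U+0034 → 1-byte form 34 at offsets 8–8.
U+1F63E → 4-byte form F0 9F 98 BE at offsets 9–12.
Offset 9 falls in char 5's range; it's byte 1 of F0 9F 98 BE = 0xF0.

0xF0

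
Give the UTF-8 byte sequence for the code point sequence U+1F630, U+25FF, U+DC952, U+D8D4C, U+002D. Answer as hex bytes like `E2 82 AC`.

U+1F630: 4-byte form → F0 9F 98 B0.
U+25FF: 3-byte form → E2 97 BF.
U+DC952: 4-byte form → F3 9C A5 92.
U+D8D4C: 4-byte form → F3 98 B5 8C.
U+002D: 1-byte form → 2D.
Concatenated (16 bytes): F0 9F 98 B0 E2 97 BF F3 9C A5 92 F3 98 B5 8C 2D.

F0 9F 98 B0 E2 97 BF F3 9C A5 92 F3 98 B5 8C 2D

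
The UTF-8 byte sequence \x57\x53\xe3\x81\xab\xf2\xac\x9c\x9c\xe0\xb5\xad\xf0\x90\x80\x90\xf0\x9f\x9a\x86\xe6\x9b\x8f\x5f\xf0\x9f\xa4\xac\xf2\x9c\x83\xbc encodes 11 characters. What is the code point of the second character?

U+0053

Offset 0: leading byte 0x57 = 01010111 → 1-byte char #1 = 57.
Offset 1: leading byte 0x53 = 01010011 → 1-byte char #2 = 53.
Leading byte 0x53 = 01010011 matches 0xxxxxxx → 1-byte sequence.
Byte 1: 0x53 = 01010011, payload 1010011 (7 bits).
Concatenate: 1010011 = 0x53 (7 bits → U+0053).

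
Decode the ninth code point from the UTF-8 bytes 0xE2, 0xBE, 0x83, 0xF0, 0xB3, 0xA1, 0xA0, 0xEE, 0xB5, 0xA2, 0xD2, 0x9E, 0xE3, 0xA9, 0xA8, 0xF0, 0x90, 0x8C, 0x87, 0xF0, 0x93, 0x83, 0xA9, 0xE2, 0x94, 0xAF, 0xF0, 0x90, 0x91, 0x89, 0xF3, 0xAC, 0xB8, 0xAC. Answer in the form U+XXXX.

Offset 0: leading byte 0xE2 = 11100010 → 3-byte char #1 = E2 BE 83.
Offset 3: leading byte 0xF0 = 11110000 → 4-byte char #2 = F0 B3 A1 A0.
Offset 7: leading byte 0xEE = 11101110 → 3-byte char #3 = EE B5 A2.
Offset 10: leading byte 0xD2 = 11010010 → 2-byte char #4 = D2 9E.
Offset 12: leading byte 0xE3 = 11100011 → 3-byte char #5 = E3 A9 A8.
Offset 15: leading byte 0xF0 = 11110000 → 4-byte char #6 = F0 90 8C 87.
Offset 19: leading byte 0xF0 = 11110000 → 4-byte char #7 = F0 93 83 A9.
Offset 23: leading byte 0xE2 = 11100010 → 3-byte char #8 = E2 94 AF.
Offset 26: leading byte 0xF0 = 11110000 → 4-byte char #9 = F0 90 91 89.
Leading byte 0xF0 = 11110000 matches 11110xxx → 4-byte sequence.
Byte 1: 0xF0 = 11110000, payload 000 (3 bits).
Byte 2: 0x90 = 10010000 (10xxxxxx ✓), payload 010000.
Byte 3: 0x91 = 10010001 (10xxxxxx ✓), payload 010001.
Byte 4: 0x89 = 10001001 (10xxxxxx ✓), payload 001001.
Concatenate: 000010000010001001001 = 0x10449 (21 bits → U+10449).

U+10449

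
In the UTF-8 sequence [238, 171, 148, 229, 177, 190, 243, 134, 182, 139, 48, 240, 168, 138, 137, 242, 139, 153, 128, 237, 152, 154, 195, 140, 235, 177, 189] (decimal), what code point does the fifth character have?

Offset 0: leading byte 0xEE = 11101110 → 3-byte char #1 = EE AB 94.
Offset 3: leading byte 0xE5 = 11100101 → 3-byte char #2 = E5 B1 BE.
Offset 6: leading byte 0xF3 = 11110011 → 4-byte char #3 = F3 86 B6 8B.
Offset 10: leading byte 0x30 = 00110000 → 1-byte char #4 = 30.
Offset 11: leading byte 0xF0 = 11110000 → 4-byte char #5 = F0 A8 8A 89.
Leading byte 0xF0 = 11110000 matches 11110xxx → 4-byte sequence.
Byte 1: 0xF0 = 11110000, payload 000 (3 bits).
Byte 2: 0xA8 = 10101000 (10xxxxxx ✓), payload 101000.
Byte 3: 0x8A = 10001010 (10xxxxxx ✓), payload 001010.
Byte 4: 0x89 = 10001001 (10xxxxxx ✓), payload 001001.
Concatenate: 000101000001010001001 = 0x28289 (21 bits → U+28289).

U+28289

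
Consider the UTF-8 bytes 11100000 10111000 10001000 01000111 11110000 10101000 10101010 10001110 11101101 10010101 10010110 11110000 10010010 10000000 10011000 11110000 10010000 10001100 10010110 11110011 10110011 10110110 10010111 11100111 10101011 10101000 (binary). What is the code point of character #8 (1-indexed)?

U+7AE8

Offset 0: leading byte 0xE0 = 11100000 → 3-byte char #1 = E0 B8 88.
Offset 3: leading byte 0x47 = 01000111 → 1-byte char #2 = 47.
Offset 4: leading byte 0xF0 = 11110000 → 4-byte char #3 = F0 A8 AA 8E.
Offset 8: leading byte 0xED = 11101101 → 3-byte char #4 = ED 95 96.
Offset 11: leading byte 0xF0 = 11110000 → 4-byte char #5 = F0 92 80 98.
Offset 15: leading byte 0xF0 = 11110000 → 4-byte char #6 = F0 90 8C 96.
Offset 19: leading byte 0xF3 = 11110011 → 4-byte char #7 = F3 B3 B6 97.
Offset 23: leading byte 0xE7 = 11100111 → 3-byte char #8 = E7 AB A8.
Leading byte 0xE7 = 11100111 matches 1110xxxx → 3-byte sequence.
Byte 1: 0xE7 = 11100111, payload 0111 (4 bits).
Byte 2: 0xAB = 10101011 (10xxxxxx ✓), payload 101011.
Byte 3: 0xA8 = 10101000 (10xxxxxx ✓), payload 101000.
Concatenate: 0111101011101000 = 0x7AE8 (16 bits → U+7AE8).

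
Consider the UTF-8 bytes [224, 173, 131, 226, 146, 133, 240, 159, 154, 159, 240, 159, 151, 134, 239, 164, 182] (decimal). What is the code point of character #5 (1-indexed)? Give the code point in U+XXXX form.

U+F936

Offset 0: leading byte 0xE0 = 11100000 → 3-byte char #1 = E0 AD 83.
Offset 3: leading byte 0xE2 = 11100010 → 3-byte char #2 = E2 92 85.
Offset 6: leading byte 0xF0 = 11110000 → 4-byte char #3 = F0 9F 9A 9F.
Offset 10: leading byte 0xF0 = 11110000 → 4-byte char #4 = F0 9F 97 86.
Offset 14: leading byte 0xEF = 11101111 → 3-byte char #5 = EF A4 B6.
Leading byte 0xEF = 11101111 matches 1110xxxx → 3-byte sequence.
Byte 1: 0xEF = 11101111, payload 1111 (4 bits).
Byte 2: 0xA4 = 10100100 (10xxxxxx ✓), payload 100100.
Byte 3: 0xB6 = 10110110 (10xxxxxx ✓), payload 110110.
Concatenate: 1111100100110110 = 0xF936 (16 bits → U+F936).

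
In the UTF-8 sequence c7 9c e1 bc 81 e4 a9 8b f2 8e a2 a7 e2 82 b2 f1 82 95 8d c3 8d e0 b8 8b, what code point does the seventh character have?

U+00CD

Offset 0: leading byte 0xC7 = 11000111 → 2-byte char #1 = C7 9C.
Offset 2: leading byte 0xE1 = 11100001 → 3-byte char #2 = E1 BC 81.
Offset 5: leading byte 0xE4 = 11100100 → 3-byte char #3 = E4 A9 8B.
Offset 8: leading byte 0xF2 = 11110010 → 4-byte char #4 = F2 8E A2 A7.
Offset 12: leading byte 0xE2 = 11100010 → 3-byte char #5 = E2 82 B2.
Offset 15: leading byte 0xF1 = 11110001 → 4-byte char #6 = F1 82 95 8D.
Offset 19: leading byte 0xC3 = 11000011 → 2-byte char #7 = C3 8D.
Leading byte 0xC3 = 11000011 matches 110xxxxx → 2-byte sequence.
Byte 1: 0xC3 = 11000011, payload 00011 (5 bits).
Byte 2: 0x8D = 10001101 (10xxxxxx ✓), payload 001101.
Concatenate: 00011001101 = 0xCD (11 bits → U+00CD).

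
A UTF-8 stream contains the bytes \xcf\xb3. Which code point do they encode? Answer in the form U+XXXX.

U+03F3

Leading byte 0xCF = 11001111 matches 110xxxxx → 2-byte sequence.
Byte 1: 0xCF = 11001111, payload 01111 (5 bits).
Byte 2: 0xB3 = 10110011 (10xxxxxx ✓), payload 110011.
Concatenate: 01111110011 = 0x3F3 (11 bits → U+03F3).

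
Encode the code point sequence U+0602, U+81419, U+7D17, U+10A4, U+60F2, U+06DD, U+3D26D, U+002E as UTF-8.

U+0602: 2-byte form → D8 82.
U+81419: 4-byte form → F2 81 90 99.
U+7D17: 3-byte form → E7 B4 97.
U+10A4: 3-byte form → E1 82 A4.
U+60F2: 3-byte form → E6 83 B2.
U+06DD: 2-byte form → DB 9D.
U+3D26D: 4-byte form → F0 BD 89 AD.
U+002E: 1-byte form → 2E.
Concatenated (22 bytes): D8 82 F2 81 90 99 E7 B4 97 E1 82 A4 E6 83 B2 DB 9D F0 BD 89 AD 2E.

D8 82 F2 81 90 99 E7 B4 97 E1 82 A4 E6 83 B2 DB 9D F0 BD 89 AD 2E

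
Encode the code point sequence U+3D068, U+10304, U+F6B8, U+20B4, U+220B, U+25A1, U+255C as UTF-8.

U+3D068: 4-byte form → F0 BD 81 A8.
U+10304: 4-byte form → F0 90 8C 84.
U+F6B8: 3-byte form → EF 9A B8.
U+20B4: 3-byte form → E2 82 B4.
U+220B: 3-byte form → E2 88 8B.
U+25A1: 3-byte form → E2 96 A1.
U+255C: 3-byte form → E2 95 9C.
Concatenated (23 bytes): F0 BD 81 A8 F0 90 8C 84 EF 9A B8 E2 82 B4 E2 88 8B E2 96 A1 E2 95 9C.

F0 BD 81 A8 F0 90 8C 84 EF 9A B8 E2 82 B4 E2 88 8B E2 96 A1 E2 95 9C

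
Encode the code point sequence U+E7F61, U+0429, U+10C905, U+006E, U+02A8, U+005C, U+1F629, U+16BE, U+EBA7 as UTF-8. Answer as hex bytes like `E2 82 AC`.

F3 A7 BD A1 D0 A9 F4 8C A4 85 6E CA A8 5C F0 9F 98 A9 E1 9A BE EE AE A7

U+E7F61: 4-byte form → F3 A7 BD A1.
U+0429: 2-byte form → D0 A9.
U+10C905: 4-byte form → F4 8C A4 85.
U+006E: 1-byte form → 6E.
U+02A8: 2-byte form → CA A8.
U+005C: 1-byte form → 5C.
U+1F629: 4-byte form → F0 9F 98 A9.
U+16BE: 3-byte form → E1 9A BE.
U+EBA7: 3-byte form → EE AE A7.
Concatenated (24 bytes): F3 A7 BD A1 D0 A9 F4 8C A4 85 6E CA A8 5C F0 9F 98 A9 E1 9A BE EE AE A7.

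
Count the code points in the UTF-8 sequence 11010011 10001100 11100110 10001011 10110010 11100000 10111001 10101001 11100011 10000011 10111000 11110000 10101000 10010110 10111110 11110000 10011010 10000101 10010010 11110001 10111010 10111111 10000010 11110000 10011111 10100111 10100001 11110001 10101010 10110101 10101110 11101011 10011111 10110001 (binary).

Byte at offset 0: 0xD3 = 11010011 → 2-byte char (#1). Advance 2.
Byte at offset 2: 0xE6 = 11100110 → 3-byte char (#2). Advance 3.
Byte at offset 5: 0xE0 = 11100000 → 3-byte char (#3). Advance 3.
Byte at offset 8: 0xE3 = 11100011 → 3-byte char (#4). Advance 3.
Byte at offset 11: 0xF0 = 11110000 → 4-byte char (#5). Advance 4.
Byte at offset 15: 0xF0 = 11110000 → 4-byte char (#6). Advance 4.
Byte at offset 19: 0xF1 = 11110001 → 4-byte char (#7). Advance 4.
Byte at offset 23: 0xF0 = 11110000 → 4-byte char (#8). Advance 4.
Byte at offset 27: 0xF1 = 11110001 → 4-byte char (#9). Advance 4.
Byte at offset 31: 0xEB = 11101011 → 3-byte char (#10). Advance 3.
Reached end at offset 34 after 10 code points.

10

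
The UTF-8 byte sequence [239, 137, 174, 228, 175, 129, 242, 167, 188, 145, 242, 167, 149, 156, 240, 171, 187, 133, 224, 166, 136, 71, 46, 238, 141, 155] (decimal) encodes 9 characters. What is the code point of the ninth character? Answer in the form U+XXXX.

U+E35B

Offset 0: leading byte 0xEF = 11101111 → 3-byte char #1 = EF 89 AE.
Offset 3: leading byte 0xE4 = 11100100 → 3-byte char #2 = E4 AF 81.
Offset 6: leading byte 0xF2 = 11110010 → 4-byte char #3 = F2 A7 BC 91.
Offset 10: leading byte 0xF2 = 11110010 → 4-byte char #4 = F2 A7 95 9C.
Offset 14: leading byte 0xF0 = 11110000 → 4-byte char #5 = F0 AB BB 85.
Offset 18: leading byte 0xE0 = 11100000 → 3-byte char #6 = E0 A6 88.
Offset 21: leading byte 0x47 = 01000111 → 1-byte char #7 = 47.
Offset 22: leading byte 0x2E = 00101110 → 1-byte char #8 = 2E.
Offset 23: leading byte 0xEE = 11101110 → 3-byte char #9 = EE 8D 9B.
Leading byte 0xEE = 11101110 matches 1110xxxx → 3-byte sequence.
Byte 1: 0xEE = 11101110, payload 1110 (4 bits).
Byte 2: 0x8D = 10001101 (10xxxxxx ✓), payload 001101.
Byte 3: 0x9B = 10011011 (10xxxxxx ✓), payload 011011.
Concatenate: 1110001101011011 = 0xE35B (16 bits → U+E35B).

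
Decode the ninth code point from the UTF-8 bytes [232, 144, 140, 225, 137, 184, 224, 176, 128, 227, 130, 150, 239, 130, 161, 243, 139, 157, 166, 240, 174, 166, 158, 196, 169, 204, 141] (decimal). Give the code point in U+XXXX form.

U+030D

Offset 0: leading byte 0xE8 = 11101000 → 3-byte char #1 = E8 90 8C.
Offset 3: leading byte 0xE1 = 11100001 → 3-byte char #2 = E1 89 B8.
Offset 6: leading byte 0xE0 = 11100000 → 3-byte char #3 = E0 B0 80.
Offset 9: leading byte 0xE3 = 11100011 → 3-byte char #4 = E3 82 96.
Offset 12: leading byte 0xEF = 11101111 → 3-byte char #5 = EF 82 A1.
Offset 15: leading byte 0xF3 = 11110011 → 4-byte char #6 = F3 8B 9D A6.
Offset 19: leading byte 0xF0 = 11110000 → 4-byte char #7 = F0 AE A6 9E.
Offset 23: leading byte 0xC4 = 11000100 → 2-byte char #8 = C4 A9.
Offset 25: leading byte 0xCC = 11001100 → 2-byte char #9 = CC 8D.
Leading byte 0xCC = 11001100 matches 110xxxxx → 2-byte sequence.
Byte 1: 0xCC = 11001100, payload 01100 (5 bits).
Byte 2: 0x8D = 10001101 (10xxxxxx ✓), payload 001101.
Concatenate: 01100001101 = 0x30D (11 bits → U+030D).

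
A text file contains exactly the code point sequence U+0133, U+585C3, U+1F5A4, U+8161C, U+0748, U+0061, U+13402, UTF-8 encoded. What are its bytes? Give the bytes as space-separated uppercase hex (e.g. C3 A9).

C4 B3 F1 98 97 83 F0 9F 96 A4 F2 81 98 9C DD 88 61 F0 93 90 82

U+0133: 2-byte form → C4 B3.
U+585C3: 4-byte form → F1 98 97 83.
U+1F5A4: 4-byte form → F0 9F 96 A4.
U+8161C: 4-byte form → F2 81 98 9C.
U+0748: 2-byte form → DD 88.
U+0061: 1-byte form → 61.
U+13402: 4-byte form → F0 93 90 82.
Concatenated (21 bytes): C4 B3 F1 98 97 83 F0 9F 96 A4 F2 81 98 9C DD 88 61 F0 93 90 82.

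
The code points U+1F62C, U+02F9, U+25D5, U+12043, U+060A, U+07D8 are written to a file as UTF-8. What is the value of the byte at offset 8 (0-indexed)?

U+1F62C → 4-byte form F0 9F 98 AC at offsets 0–3.
U+02F9 → 2-byte form CB B9 at offsets 4–5.
U+25D5 → 3-byte form E2 97 95 at offsets 6–8.
Offset 8 falls in char 3's range; it's byte 3 of E2 97 95 = 0x95.

0x95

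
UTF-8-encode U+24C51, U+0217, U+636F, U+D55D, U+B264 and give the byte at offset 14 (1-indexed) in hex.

0x89

1-indexed offset 14 is 0-indexed offset 13.
U+24C51 → 4-byte form F0 A4 B1 91 at offsets 0–3.
U+0217 → 2-byte form C8 97 at offsets 4–5.
U+636F → 3-byte form E6 8D AF at offsets 6–8.
U+D55D → 3-byte form ED 95 9D at offsets 9–11.
U+B264 → 3-byte form EB 89 A4 at offsets 12–14.
Offset 13 falls in char 5's range; it's byte 2 of EB 89 A4 = 0x89.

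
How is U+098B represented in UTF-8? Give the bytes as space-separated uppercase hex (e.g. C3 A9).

U+098B = 0x98B = 2443 decimal. In range U+0800–U+FFFF → 3-byte form: 1110xxxx 10xxxxxx 10xxxxxx.
Binary (16 bits): 0000100110001011.
Split 4+6+6: 0000 | 100110 | 001011.
Byte 1: 11100000 = 0xE0.
Byte 2: 10100110 = 0xA6.
Byte 3: 10001011 = 0x8B.

E0 A6 8B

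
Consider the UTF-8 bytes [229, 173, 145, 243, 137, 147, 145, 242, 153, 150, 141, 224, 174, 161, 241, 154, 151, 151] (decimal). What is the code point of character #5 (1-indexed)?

Offset 0: leading byte 0xE5 = 11100101 → 3-byte char #1 = E5 AD 91.
Offset 3: leading byte 0xF3 = 11110011 → 4-byte char #2 = F3 89 93 91.
Offset 7: leading byte 0xF2 = 11110010 → 4-byte char #3 = F2 99 96 8D.
Offset 11: leading byte 0xE0 = 11100000 → 3-byte char #4 = E0 AE A1.
Offset 14: leading byte 0xF1 = 11110001 → 4-byte char #5 = F1 9A 97 97.
Leading byte 0xF1 = 11110001 matches 11110xxx → 4-byte sequence.
Byte 1: 0xF1 = 11110001, payload 001 (3 bits).
Byte 2: 0x9A = 10011010 (10xxxxxx ✓), payload 011010.
Byte 3: 0x97 = 10010111 (10xxxxxx ✓), payload 010111.
Byte 4: 0x97 = 10010111 (10xxxxxx ✓), payload 010111.
Concatenate: 001011010010111010111 = 0x5A5D7 (21 bits → U+5A5D7).

U+5A5D7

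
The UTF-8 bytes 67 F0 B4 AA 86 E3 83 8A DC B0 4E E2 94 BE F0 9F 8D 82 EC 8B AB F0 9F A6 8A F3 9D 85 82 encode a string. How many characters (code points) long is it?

Byte at offset 0: 0x67 = 01100111 → 1-byte char (#1). Advance 1.
Byte at offset 1: 0xF0 = 11110000 → 4-byte char (#2). Advance 4.
Byte at offset 5: 0xE3 = 11100011 → 3-byte char (#3). Advance 3.
Byte at offset 8: 0xDC = 11011100 → 2-byte char (#4). Advance 2.
Byte at offset 10: 0x4E = 01001110 → 1-byte char (#5). Advance 1.
Byte at offset 11: 0xE2 = 11100010 → 3-byte char (#6). Advance 3.
Byte at offset 14: 0xF0 = 11110000 → 4-byte char (#7). Advance 4.
Byte at offset 18: 0xEC = 11101100 → 3-byte char (#8). Advance 3.
Byte at offset 21: 0xF0 = 11110000 → 4-byte char (#9). Advance 4.
Byte at offset 25: 0xF3 = 11110011 → 4-byte char (#10). Advance 4.
Reached end at offset 29 after 10 code points.

10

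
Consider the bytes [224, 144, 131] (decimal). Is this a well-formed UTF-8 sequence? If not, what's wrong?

Leading byte 0xE0 = 11100000 → 3-byte form.
Continuation bytes all match 10xxxxxx. Payload decodes to 0x403.
But 0x403 < 0x800, the minimum for a 3-byte sequence — this is an overlong encoding.

invalid (overlong encoding)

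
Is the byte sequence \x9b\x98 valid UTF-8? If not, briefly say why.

invalid (continuation byte with no leading byte)

Byte 0x9B = 10011011 has the form 10xxxxxx — a continuation byte — but there is no preceding leading byte.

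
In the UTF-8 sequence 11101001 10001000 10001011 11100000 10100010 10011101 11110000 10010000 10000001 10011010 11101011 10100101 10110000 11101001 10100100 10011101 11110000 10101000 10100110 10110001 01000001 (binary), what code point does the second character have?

U+089D

Offset 0: leading byte 0xE9 = 11101001 → 3-byte char #1 = E9 88 8B.
Offset 3: leading byte 0xE0 = 11100000 → 3-byte char #2 = E0 A2 9D.
Leading byte 0xE0 = 11100000 matches 1110xxxx → 3-byte sequence.
Byte 1: 0xE0 = 11100000, payload 0000 (4 bits).
Byte 2: 0xA2 = 10100010 (10xxxxxx ✓), payload 100010.
Byte 3: 0x9D = 10011101 (10xxxxxx ✓), payload 011101.
Concatenate: 0000100010011101 = 0x89D (16 bits → U+089D).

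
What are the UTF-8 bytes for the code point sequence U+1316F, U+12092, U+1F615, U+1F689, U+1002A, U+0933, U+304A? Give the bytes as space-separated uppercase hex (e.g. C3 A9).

F0 93 85 AF F0 92 82 92 F0 9F 98 95 F0 9F 9A 89 F0 90 80 AA E0 A4 B3 E3 81 8A

U+1316F: 4-byte form → F0 93 85 AF.
U+12092: 4-byte form → F0 92 82 92.
U+1F615: 4-byte form → F0 9F 98 95.
U+1F689: 4-byte form → F0 9F 9A 89.
U+1002A: 4-byte form → F0 90 80 AA.
U+0933: 3-byte form → E0 A4 B3.
U+304A: 3-byte form → E3 81 8A.
Concatenated (26 bytes): F0 93 85 AF F0 92 82 92 F0 9F 98 95 F0 9F 9A 89 F0 90 80 AA E0 A4 B3 E3 81 8A.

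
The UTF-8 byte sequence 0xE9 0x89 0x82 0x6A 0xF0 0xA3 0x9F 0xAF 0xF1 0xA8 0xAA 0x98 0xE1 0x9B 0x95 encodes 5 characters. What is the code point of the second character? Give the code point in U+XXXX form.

U+006A

Offset 0: leading byte 0xE9 = 11101001 → 3-byte char #1 = E9 89 82.
Offset 3: leading byte 0x6A = 01101010 → 1-byte char #2 = 6A.
Leading byte 0x6A = 01101010 matches 0xxxxxxx → 1-byte sequence.
Byte 1: 0x6A = 01101010, payload 1101010 (7 bits).
Concatenate: 1101010 = 0x6A (7 bits → U+006A).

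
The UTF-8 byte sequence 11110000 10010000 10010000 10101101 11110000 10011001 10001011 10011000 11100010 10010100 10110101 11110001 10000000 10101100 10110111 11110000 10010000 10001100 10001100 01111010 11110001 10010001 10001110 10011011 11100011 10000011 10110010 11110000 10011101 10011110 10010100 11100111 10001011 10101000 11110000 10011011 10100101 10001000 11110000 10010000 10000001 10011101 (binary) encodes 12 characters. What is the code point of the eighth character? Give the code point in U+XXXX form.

U+30F2

Offset 0: leading byte 0xF0 = 11110000 → 4-byte char #1 = F0 90 90 AD.
Offset 4: leading byte 0xF0 = 11110000 → 4-byte char #2 = F0 99 8B 98.
Offset 8: leading byte 0xE2 = 11100010 → 3-byte char #3 = E2 94 B5.
Offset 11: leading byte 0xF1 = 11110001 → 4-byte char #4 = F1 80 AC B7.
Offset 15: leading byte 0xF0 = 11110000 → 4-byte char #5 = F0 90 8C 8C.
Offset 19: leading byte 0x7A = 01111010 → 1-byte char #6 = 7A.
Offset 20: leading byte 0xF1 = 11110001 → 4-byte char #7 = F1 91 8E 9B.
Offset 24: leading byte 0xE3 = 11100011 → 3-byte char #8 = E3 83 B2.
Leading byte 0xE3 = 11100011 matches 1110xxxx → 3-byte sequence.
Byte 1: 0xE3 = 11100011, payload 0011 (4 bits).
Byte 2: 0x83 = 10000011 (10xxxxxx ✓), payload 000011.
Byte 3: 0xB2 = 10110010 (10xxxxxx ✓), payload 110010.
Concatenate: 0011000011110010 = 0x30F2 (16 bits → U+30F2).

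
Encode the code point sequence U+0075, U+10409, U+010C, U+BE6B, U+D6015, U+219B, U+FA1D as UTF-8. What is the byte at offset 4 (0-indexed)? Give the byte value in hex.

0x89

U+0075 → 1-byte form 75 at offsets 0–0.
U+10409 → 4-byte form F0 90 90 89 at offsets 1–4.
Offset 4 falls in char 2's range; it's byte 4 of F0 90 90 89 = 0x89.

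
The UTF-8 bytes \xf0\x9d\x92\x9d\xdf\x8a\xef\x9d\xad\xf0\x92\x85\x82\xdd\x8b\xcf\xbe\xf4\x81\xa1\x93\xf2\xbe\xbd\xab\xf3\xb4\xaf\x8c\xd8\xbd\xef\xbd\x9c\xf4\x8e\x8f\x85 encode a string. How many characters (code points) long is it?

12

Byte at offset 0: 0xF0 = 11110000 → 4-byte char (#1). Advance 4.
Byte at offset 4: 0xDF = 11011111 → 2-byte char (#2). Advance 2.
Byte at offset 6: 0xEF = 11101111 → 3-byte char (#3). Advance 3.
Byte at offset 9: 0xF0 = 11110000 → 4-byte char (#4). Advance 4.
Byte at offset 13: 0xDD = 11011101 → 2-byte char (#5). Advance 2.
Byte at offset 15: 0xCF = 11001111 → 2-byte char (#6). Advance 2.
Byte at offset 17: 0xF4 = 11110100 → 4-byte char (#7). Advance 4.
Byte at offset 21: 0xF2 = 11110010 → 4-byte char (#8). Advance 4.
Byte at offset 25: 0xF3 = 11110011 → 4-byte char (#9). Advance 4.
Byte at offset 29: 0xD8 = 11011000 → 2-byte char (#10). Advance 2.
Byte at offset 31: 0xEF = 11101111 → 3-byte char (#11). Advance 3.
Byte at offset 34: 0xF4 = 11110100 → 4-byte char (#12). Advance 4.
Reached end at offset 38 after 12 code points.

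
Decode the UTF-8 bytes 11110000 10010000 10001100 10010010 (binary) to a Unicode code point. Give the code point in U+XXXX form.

U+10312

Leading byte 0xF0 = 11110000 matches 11110xxx → 4-byte sequence.
Byte 1: 0xF0 = 11110000, payload 000 (3 bits).
Byte 2: 0x90 = 10010000 (10xxxxxx ✓), payload 010000.
Byte 3: 0x8C = 10001100 (10xxxxxx ✓), payload 001100.
Byte 4: 0x92 = 10010010 (10xxxxxx ✓), payload 010010.
Concatenate: 000010000001100010010 = 0x10312 (21 bits → U+10312).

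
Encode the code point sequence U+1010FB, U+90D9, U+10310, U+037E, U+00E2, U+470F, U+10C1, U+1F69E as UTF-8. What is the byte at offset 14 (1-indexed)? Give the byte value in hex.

0xC3

1-indexed offset 14 is 0-indexed offset 13.
U+1010FB → 4-byte form F4 81 83 BB at offsets 0–3.
U+90D9 → 3-byte form E9 83 99 at offsets 4–6.
U+10310 → 4-byte form F0 90 8C 90 at offsets 7–10.
U+037E → 2-byte form CD BE at offsets 11–12.
U+00E2 → 2-byte form C3 A2 at offsets 13–14.
Offset 13 falls in char 5's range; it's byte 1 of C3 A2 = 0xC3.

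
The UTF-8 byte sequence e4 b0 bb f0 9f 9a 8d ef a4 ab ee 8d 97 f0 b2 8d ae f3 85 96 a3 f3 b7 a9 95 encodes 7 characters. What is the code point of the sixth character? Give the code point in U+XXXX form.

U+C55A3

Offset 0: leading byte 0xE4 = 11100100 → 3-byte char #1 = E4 B0 BB.
Offset 3: leading byte 0xF0 = 11110000 → 4-byte char #2 = F0 9F 9A 8D.
Offset 7: leading byte 0xEF = 11101111 → 3-byte char #3 = EF A4 AB.
Offset 10: leading byte 0xEE = 11101110 → 3-byte char #4 = EE 8D 97.
Offset 13: leading byte 0xF0 = 11110000 → 4-byte char #5 = F0 B2 8D AE.
Offset 17: leading byte 0xF3 = 11110011 → 4-byte char #6 = F3 85 96 A3.
Leading byte 0xF3 = 11110011 matches 11110xxx → 4-byte sequence.
Byte 1: 0xF3 = 11110011, payload 011 (3 bits).
Byte 2: 0x85 = 10000101 (10xxxxxx ✓), payload 000101.
Byte 3: 0x96 = 10010110 (10xxxxxx ✓), payload 010110.
Byte 4: 0xA3 = 10100011 (10xxxxxx ✓), payload 100011.
Concatenate: 011000101010110100011 = 0xC55A3 (21 bits → U+C55A3).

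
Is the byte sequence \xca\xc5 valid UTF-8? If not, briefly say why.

invalid (non-continuation byte where continuation expected)

Leading byte 0xCA = 11001010 → 2-byte form.
Byte 2 is 0xC5 = 11000101, which is not 10xxxxxx — expected a continuation byte.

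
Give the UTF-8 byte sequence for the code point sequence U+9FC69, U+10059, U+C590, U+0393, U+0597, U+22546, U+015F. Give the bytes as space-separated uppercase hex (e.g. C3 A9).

U+9FC69: 4-byte form → F2 9F B1 A9.
U+10059: 4-byte form → F0 90 81 99.
U+C590: 3-byte form → EC 96 90.
U+0393: 2-byte form → CE 93.
U+0597: 2-byte form → D6 97.
U+22546: 4-byte form → F0 A2 95 86.
U+015F: 2-byte form → C5 9F.
Concatenated (21 bytes): F2 9F B1 A9 F0 90 81 99 EC 96 90 CE 93 D6 97 F0 A2 95 86 C5 9F.

F2 9F B1 A9 F0 90 81 99 EC 96 90 CE 93 D6 97 F0 A2 95 86 C5 9F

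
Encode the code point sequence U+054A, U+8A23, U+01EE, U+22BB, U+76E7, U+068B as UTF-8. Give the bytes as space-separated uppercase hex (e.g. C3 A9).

D5 8A E8 A8 A3 C7 AE E2 8A BB E7 9B A7 DA 8B

U+054A: 2-byte form → D5 8A.
U+8A23: 3-byte form → E8 A8 A3.
U+01EE: 2-byte form → C7 AE.
U+22BB: 3-byte form → E2 8A BB.
U+76E7: 3-byte form → E7 9B A7.
U+068B: 2-byte form → DA 8B.
Concatenated (15 bytes): D5 8A E8 A8 A3 C7 AE E2 8A BB E7 9B A7 DA 8B.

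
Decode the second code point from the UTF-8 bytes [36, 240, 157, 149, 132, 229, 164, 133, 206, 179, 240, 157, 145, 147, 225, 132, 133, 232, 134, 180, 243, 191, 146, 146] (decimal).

U+1D544

Offset 0: leading byte 0x24 = 00100100 → 1-byte char #1 = 24.
Offset 1: leading byte 0xF0 = 11110000 → 4-byte char #2 = F0 9D 95 84.
Leading byte 0xF0 = 11110000 matches 11110xxx → 4-byte sequence.
Byte 1: 0xF0 = 11110000, payload 000 (3 bits).
Byte 2: 0x9D = 10011101 (10xxxxxx ✓), payload 011101.
Byte 3: 0x95 = 10010101 (10xxxxxx ✓), payload 010101.
Byte 4: 0x84 = 10000100 (10xxxxxx ✓), payload 000100.
Concatenate: 000011101010101000100 = 0x1D544 (21 bits → U+1D544).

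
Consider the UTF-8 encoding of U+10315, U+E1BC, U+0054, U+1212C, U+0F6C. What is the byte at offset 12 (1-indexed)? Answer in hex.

0xAC

1-indexed offset 12 is 0-indexed offset 11.
U+10315 → 4-byte form F0 90 8C 95 at offsets 0–3.
U+E1BC → 3-byte form EE 86 BC at offsets 4–6.
U+0054 → 1-byte form 54 at offsets 7–7.
U+1212C → 4-byte form F0 92 84 AC at offsets 8–11.
Offset 11 falls in char 4's range; it's byte 4 of F0 92 84 AC = 0xAC.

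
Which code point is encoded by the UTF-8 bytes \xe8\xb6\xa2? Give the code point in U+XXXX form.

Leading byte 0xE8 = 11101000 matches 1110xxxx → 3-byte sequence.
Byte 1: 0xE8 = 11101000, payload 1000 (4 bits).
Byte 2: 0xB6 = 10110110 (10xxxxxx ✓), payload 110110.
Byte 3: 0xA2 = 10100010 (10xxxxxx ✓), payload 100010.
Concatenate: 1000110110100010 = 0x8DA2 (16 bits → U+8DA2).

U+8DA2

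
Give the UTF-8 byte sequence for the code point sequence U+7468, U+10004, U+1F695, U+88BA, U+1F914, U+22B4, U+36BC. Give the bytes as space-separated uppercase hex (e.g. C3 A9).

E7 91 A8 F0 90 80 84 F0 9F 9A 95 E8 A2 BA F0 9F A4 94 E2 8A B4 E3 9A BC

U+7468: 3-byte form → E7 91 A8.
U+10004: 4-byte form → F0 90 80 84.
U+1F695: 4-byte form → F0 9F 9A 95.
U+88BA: 3-byte form → E8 A2 BA.
U+1F914: 4-byte form → F0 9F A4 94.
U+22B4: 3-byte form → E2 8A B4.
U+36BC: 3-byte form → E3 9A BC.
Concatenated (24 bytes): E7 91 A8 F0 90 80 84 F0 9F 9A 95 E8 A2 BA F0 9F A4 94 E2 8A B4 E3 9A BC.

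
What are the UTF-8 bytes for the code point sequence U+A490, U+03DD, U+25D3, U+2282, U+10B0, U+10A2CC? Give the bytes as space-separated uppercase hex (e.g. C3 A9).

EA 92 90 CF 9D E2 97 93 E2 8A 82 E1 82 B0 F4 8A 8B 8C

U+A490: 3-byte form → EA 92 90.
U+03DD: 2-byte form → CF 9D.
U+25D3: 3-byte form → E2 97 93.
U+2282: 3-byte form → E2 8A 82.
U+10B0: 3-byte form → E1 82 B0.
U+10A2CC: 4-byte form → F4 8A 8B 8C.
Concatenated (18 bytes): EA 92 90 CF 9D E2 97 93 E2 8A 82 E1 82 B0 F4 8A 8B 8C.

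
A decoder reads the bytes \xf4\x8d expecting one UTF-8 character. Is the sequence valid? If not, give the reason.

invalid (sequence truncated)

Leading byte 0xF4 = 11110100 → 4-byte form, but only 2 bytes are present.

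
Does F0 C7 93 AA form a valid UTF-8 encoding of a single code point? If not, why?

Leading byte 0xF0 = 11110000 → 4-byte form.
Byte 2 is 0xC7 = 11000111, which is not 10xxxxxx — expected a continuation byte.

invalid (non-continuation byte where continuation expected)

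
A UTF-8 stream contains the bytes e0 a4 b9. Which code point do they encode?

Leading byte 0xE0 = 11100000 matches 1110xxxx → 3-byte sequence.
Byte 1: 0xE0 = 11100000, payload 0000 (4 bits).
Byte 2: 0xA4 = 10100100 (10xxxxxx ✓), payload 100100.
Byte 3: 0xB9 = 10111001 (10xxxxxx ✓), payload 111001.
Concatenate: 0000100100111001 = 0x939 (16 bits → U+0939).

U+0939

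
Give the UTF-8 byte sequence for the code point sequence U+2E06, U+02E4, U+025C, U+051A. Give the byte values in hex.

U+2E06: 3-byte form → E2 B8 86.
U+02E4: 2-byte form → CB A4.
U+025C: 2-byte form → C9 9C.
U+051A: 2-byte form → D4 9A.
Concatenated (9 bytes): E2 B8 86 CB A4 C9 9C D4 9A.

E2 B8 86 CB A4 C9 9C D4 9A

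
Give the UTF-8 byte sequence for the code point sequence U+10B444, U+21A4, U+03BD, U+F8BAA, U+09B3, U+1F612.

U+10B444: 4-byte form → F4 8B 91 84.
U+21A4: 3-byte form → E2 86 A4.
U+03BD: 2-byte form → CE BD.
U+F8BAA: 4-byte form → F3 B8 AE AA.
U+09B3: 3-byte form → E0 A6 B3.
U+1F612: 4-byte form → F0 9F 98 92.
Concatenated (20 bytes): F4 8B 91 84 E2 86 A4 CE BD F3 B8 AE AA E0 A6 B3 F0 9F 98 92.

F4 8B 91 84 E2 86 A4 CE BD F3 B8 AE AA E0 A6 B3 F0 9F 98 92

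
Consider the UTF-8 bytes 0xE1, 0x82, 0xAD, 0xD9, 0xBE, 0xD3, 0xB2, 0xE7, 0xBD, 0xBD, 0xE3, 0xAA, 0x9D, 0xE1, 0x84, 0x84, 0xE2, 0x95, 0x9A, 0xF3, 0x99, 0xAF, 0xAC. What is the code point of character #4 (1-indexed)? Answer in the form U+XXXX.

U+7F7D

Offset 0: leading byte 0xE1 = 11100001 → 3-byte char #1 = E1 82 AD.
Offset 3: leading byte 0xD9 = 11011001 → 2-byte char #2 = D9 BE.
Offset 5: leading byte 0xD3 = 11010011 → 2-byte char #3 = D3 B2.
Offset 7: leading byte 0xE7 = 11100111 → 3-byte char #4 = E7 BD BD.
Leading byte 0xE7 = 11100111 matches 1110xxxx → 3-byte sequence.
Byte 1: 0xE7 = 11100111, payload 0111 (4 bits).
Byte 2: 0xBD = 10111101 (10xxxxxx ✓), payload 111101.
Byte 3: 0xBD = 10111101 (10xxxxxx ✓), payload 111101.
Concatenate: 0111111101111101 = 0x7F7D (16 bits → U+7F7D).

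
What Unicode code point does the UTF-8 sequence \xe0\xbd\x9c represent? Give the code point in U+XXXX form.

Leading byte 0xE0 = 11100000 matches 1110xxxx → 3-byte sequence.
Byte 1: 0xE0 = 11100000, payload 0000 (4 bits).
Byte 2: 0xBD = 10111101 (10xxxxxx ✓), payload 111101.
Byte 3: 0x9C = 10011100 (10xxxxxx ✓), payload 011100.
Concatenate: 0000111101011100 = 0xF5C (16 bits → U+0F5C).

U+0F5C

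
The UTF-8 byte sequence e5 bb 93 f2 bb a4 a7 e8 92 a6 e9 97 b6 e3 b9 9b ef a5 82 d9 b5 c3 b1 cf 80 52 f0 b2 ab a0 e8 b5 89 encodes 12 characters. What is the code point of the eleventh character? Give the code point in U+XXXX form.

Offset 0: leading byte 0xE5 = 11100101 → 3-byte char #1 = E5 BB 93.
Offset 3: leading byte 0xF2 = 11110010 → 4-byte char #2 = F2 BB A4 A7.
Offset 7: leading byte 0xE8 = 11101000 → 3-byte char #3 = E8 92 A6.
Offset 10: leading byte 0xE9 = 11101001 → 3-byte char #4 = E9 97 B6.
Offset 13: leading byte 0xE3 = 11100011 → 3-byte char #5 = E3 B9 9B.
Offset 16: leading byte 0xEF = 11101111 → 3-byte char #6 = EF A5 82.
Offset 19: leading byte 0xD9 = 11011001 → 2-byte char #7 = D9 B5.
Offset 21: leading byte 0xC3 = 11000011 → 2-byte char #8 = C3 B1.
Offset 23: leading byte 0xCF = 11001111 → 2-byte char #9 = CF 80.
Offset 25: leading byte 0x52 = 01010010 → 1-byte char #10 = 52.
Offset 26: leading byte 0xF0 = 11110000 → 4-byte char #11 = F0 B2 AB A0.
Leading byte 0xF0 = 11110000 matches 11110xxx → 4-byte sequence.
Byte 1: 0xF0 = 11110000, payload 000 (3 bits).
Byte 2: 0xB2 = 10110010 (10xxxxxx ✓), payload 110010.
Byte 3: 0xAB = 10101011 (10xxxxxx ✓), payload 101011.
Byte 4: 0xA0 = 10100000 (10xxxxxx ✓), payload 100000.
Concatenate: 000110010101011100000 = 0x32AE0 (21 bits → U+32AE0).

U+32AE0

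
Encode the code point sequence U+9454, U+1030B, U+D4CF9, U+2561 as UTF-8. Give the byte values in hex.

U+9454: 3-byte form → E9 91 94.
U+1030B: 4-byte form → F0 90 8C 8B.
U+D4CF9: 4-byte form → F3 94 B3 B9.
U+2561: 3-byte form → E2 95 A1.
Concatenated (14 bytes): E9 91 94 F0 90 8C 8B F3 94 B3 B9 E2 95 A1.

E9 91 94 F0 90 8C 8B F3 94 B3 B9 E2 95 A1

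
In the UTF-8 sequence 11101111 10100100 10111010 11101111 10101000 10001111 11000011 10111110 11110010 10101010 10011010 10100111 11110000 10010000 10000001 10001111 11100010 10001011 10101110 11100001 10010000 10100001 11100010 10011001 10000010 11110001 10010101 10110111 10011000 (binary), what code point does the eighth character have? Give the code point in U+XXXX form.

Offset 0: leading byte 0xEF = 11101111 → 3-byte char #1 = EF A4 BA.
Offset 3: leading byte 0xEF = 11101111 → 3-byte char #2 = EF A8 8F.
Offset 6: leading byte 0xC3 = 11000011 → 2-byte char #3 = C3 BE.
Offset 8: leading byte 0xF2 = 11110010 → 4-byte char #4 = F2 AA 9A A7.
Offset 12: leading byte 0xF0 = 11110000 → 4-byte char #5 = F0 90 81 8F.
Offset 16: leading byte 0xE2 = 11100010 → 3-byte char #6 = E2 8B AE.
Offset 19: leading byte 0xE1 = 11100001 → 3-byte char #7 = E1 90 A1.
Offset 22: leading byte 0xE2 = 11100010 → 3-byte char #8 = E2 99 82.
Leading byte 0xE2 = 11100010 matches 1110xxxx → 3-byte sequence.
Byte 1: 0xE2 = 11100010, payload 0010 (4 bits).
Byte 2: 0x99 = 10011001 (10xxxxxx ✓), payload 011001.
Byte 3: 0x82 = 10000010 (10xxxxxx ✓), payload 000010.
Concatenate: 0010011001000010 = 0x2642 (16 bits → U+2642).

U+2642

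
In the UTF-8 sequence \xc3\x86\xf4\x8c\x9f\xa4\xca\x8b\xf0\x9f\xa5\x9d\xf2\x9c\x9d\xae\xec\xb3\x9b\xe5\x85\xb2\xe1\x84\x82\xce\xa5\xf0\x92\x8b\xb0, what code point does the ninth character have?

Offset 0: leading byte 0xC3 = 11000011 → 2-byte char #1 = C3 86.
Offset 2: leading byte 0xF4 = 11110100 → 4-byte char #2 = F4 8C 9F A4.
Offset 6: leading byte 0xCA = 11001010 → 2-byte char #3 = CA 8B.
Offset 8: leading byte 0xF0 = 11110000 → 4-byte char #4 = F0 9F A5 9D.
Offset 12: leading byte 0xF2 = 11110010 → 4-byte char #5 = F2 9C 9D AE.
Offset 16: leading byte 0xEC = 11101100 → 3-byte char #6 = EC B3 9B.
Offset 19: leading byte 0xE5 = 11100101 → 3-byte char #7 = E5 85 B2.
Offset 22: leading byte 0xE1 = 11100001 → 3-byte char #8 = E1 84 82.
Offset 25: leading byte 0xCE = 11001110 → 2-byte char #9 = CE A5.
Leading byte 0xCE = 11001110 matches 110xxxxx → 2-byte sequence.
Byte 1: 0xCE = 11001110, payload 01110 (5 bits).
Byte 2: 0xA5 = 10100101 (10xxxxxx ✓), payload 100101.
Concatenate: 01110100101 = 0x3A5 (11 bits → U+03A5).

U+03A5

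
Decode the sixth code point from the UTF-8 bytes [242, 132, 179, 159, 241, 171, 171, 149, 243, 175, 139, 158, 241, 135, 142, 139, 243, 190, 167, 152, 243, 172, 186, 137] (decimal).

Offset 0: leading byte 0xF2 = 11110010 → 4-byte char #1 = F2 84 B3 9F.
Offset 4: leading byte 0xF1 = 11110001 → 4-byte char #2 = F1 AB AB 95.
Offset 8: leading byte 0xF3 = 11110011 → 4-byte char #3 = F3 AF 8B 9E.
Offset 12: leading byte 0xF1 = 11110001 → 4-byte char #4 = F1 87 8E 8B.
Offset 16: leading byte 0xF3 = 11110011 → 4-byte char #5 = F3 BE A7 98.
Offset 20: leading byte 0xF3 = 11110011 → 4-byte char #6 = F3 AC BA 89.
Leading byte 0xF3 = 11110011 matches 11110xxx → 4-byte sequence.
Byte 1: 0xF3 = 11110011, payload 011 (3 bits).
Byte 2: 0xAC = 10101100 (10xxxxxx ✓), payload 101100.
Byte 3: 0xBA = 10111010 (10xxxxxx ✓), payload 111010.
Byte 4: 0x89 = 10001001 (10xxxxxx ✓), payload 001001.
Concatenate: 011101100111010001001 = 0xECE89 (21 bits → U+ECE89).

U+ECE89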